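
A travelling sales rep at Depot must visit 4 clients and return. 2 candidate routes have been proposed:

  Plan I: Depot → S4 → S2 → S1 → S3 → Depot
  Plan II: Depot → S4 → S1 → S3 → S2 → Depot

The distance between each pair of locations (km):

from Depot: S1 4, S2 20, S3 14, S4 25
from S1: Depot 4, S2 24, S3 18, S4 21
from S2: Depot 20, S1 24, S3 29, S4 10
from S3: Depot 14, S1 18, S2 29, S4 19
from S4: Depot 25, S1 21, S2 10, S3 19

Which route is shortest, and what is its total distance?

Plan I: 25 + 10 + 24 + 18 + 14 = 91
Plan II: 25 + 21 + 18 + 29 + 20 = 113

Shortest is Plan I, total 91 km.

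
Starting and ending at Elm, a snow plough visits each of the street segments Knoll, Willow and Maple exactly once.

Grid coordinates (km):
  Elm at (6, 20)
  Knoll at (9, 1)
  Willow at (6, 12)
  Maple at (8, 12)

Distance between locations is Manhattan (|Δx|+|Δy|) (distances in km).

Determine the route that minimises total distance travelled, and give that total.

Elm→Knoll→Willow→Maple→Elm: 22+14+2+10 = 48
Elm→Knoll→Maple→Willow→Elm: 22+12+2+8 = 44
Elm→Willow→Knoll→Maple→Elm: 8+14+12+10 = 44
The minimum is 44.
One optimal route: Elm → Knoll → Maple → Willow → Elm (or its reverse).

44 km — the shortest possible round trip.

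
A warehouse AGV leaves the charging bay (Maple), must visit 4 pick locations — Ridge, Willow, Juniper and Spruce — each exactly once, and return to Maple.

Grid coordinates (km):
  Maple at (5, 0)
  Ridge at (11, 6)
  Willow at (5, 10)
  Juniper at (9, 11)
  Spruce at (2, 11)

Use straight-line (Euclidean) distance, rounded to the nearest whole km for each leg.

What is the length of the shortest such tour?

Maple-Ridge-Willow-Juniper-Spruce-Maple: 8+7+4+7+11 = 37
Maple-Ridge-Willow-Spruce-Juniper-Maple: 8+7+3+7+12 = 37
Maple-Ridge-Juniper-Willow-Spruce-Maple: 8+5+4+3+11 = 31
Maple-Ridge-Juniper-Spruce-Willow-Maple: 8+5+7+3+10 = 33
Maple-Ridge-Spruce-Willow-Juniper-Maple: 8+10+3+4+12 = 37
Maple-Ridge-Spruce-Juniper-Willow-Maple: 8+10+7+4+10 = 39
Maple-Willow-Ridge-Juniper-Spruce-Maple: 10+7+5+7+11 = 40
Maple-Willow-Ridge-Spruce-Juniper-Maple: 10+7+10+7+12 = 46
Maple-Willow-Juniper-Ridge-Spruce-Maple: 10+4+5+10+11 = 40
Maple-Willow-Spruce-Ridge-Juniper-Maple: 10+3+10+5+12 = 40
Maple-Juniper-Ridge-Willow-Spruce-Maple: 12+5+7+3+11 = 38
Maple-Juniper-Willow-Ridge-Spruce-Maple: 12+4+7+10+11 = 44
The minimum is 31.
One optimal route: Maple → Ridge → Juniper → Willow → Spruce → Maple (or its reverse).

31 km — the shortest possible round trip.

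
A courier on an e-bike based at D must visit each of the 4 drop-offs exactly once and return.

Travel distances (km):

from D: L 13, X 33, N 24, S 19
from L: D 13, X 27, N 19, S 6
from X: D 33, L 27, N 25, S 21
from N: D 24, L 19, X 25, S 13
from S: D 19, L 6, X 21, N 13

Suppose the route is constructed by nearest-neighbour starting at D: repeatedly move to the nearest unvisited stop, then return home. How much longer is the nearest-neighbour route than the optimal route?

Excess over optimum: 1 km.

From D: L=13, S=19, N=24, X=33 → choose L (13).
From L: S=6, N=19, X=27 → choose S (6).
From S: N=13, X=21 → choose N (13).
From N: X=25 → choose X (25).
NN route D → L → S → N → X → D costs 90.
Optimal: D → L → S → X → N → D costs 89 (by enumerating all 12 distinct tours).
Excess = 90 − 89 = 1.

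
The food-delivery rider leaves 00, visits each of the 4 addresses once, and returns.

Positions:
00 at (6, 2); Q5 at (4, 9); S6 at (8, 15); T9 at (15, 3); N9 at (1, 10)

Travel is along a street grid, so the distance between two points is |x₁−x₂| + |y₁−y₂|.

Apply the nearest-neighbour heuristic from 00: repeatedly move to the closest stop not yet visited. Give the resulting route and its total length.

54 along 00 → Q5 → N9 → S6 → T9 → 00.

From 00: distances to unvisited — Q5=9, T9=10, N9=13, S6=15. Nearest is Q5 (9).
From Q5: distances to unvisited — N9=4, S6=10, T9=17. Nearest is N9 (4).
From N9: distances to unvisited — S6=12, T9=21. Nearest is S6 (12).
From S6: distances to unvisited — T9=19. Nearest is T9 (19).
Return T9→00: 10.
Total = 9 + 4 + 12 + 19 + 10 = 54.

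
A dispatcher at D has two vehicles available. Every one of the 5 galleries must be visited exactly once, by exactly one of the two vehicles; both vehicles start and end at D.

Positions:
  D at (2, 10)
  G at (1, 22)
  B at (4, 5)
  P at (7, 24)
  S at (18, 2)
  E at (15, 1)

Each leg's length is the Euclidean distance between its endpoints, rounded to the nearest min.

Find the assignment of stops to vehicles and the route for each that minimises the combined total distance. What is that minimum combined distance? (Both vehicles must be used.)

71 min — the smallest possible combined total.

There are 2^4 − 1 = 15 ways to divide the 5 stops into two non-empty groups. For each, the best each vehicle can do is its own shortest tour through its group:
  {G} + {B, P, S, E}: 24 + 60 = 84
  {B} + {G, P, S, E}: 10 + 62 = 72
  {G, B} + {P, S, E}: 34 + 59 = 93
  {P} + {G, B, S, E}: 30 + 58 = 88
  {G, P} + {B, S, E}: 33 + 38 = 71
  {B, P} + {G, S, E}: 39 + 57 = 96
  … (15 splits in total)
Best: vehicle 1 D → G → P → D = 33; vehicle 2 D → B → S → E → D = 38; combined 71.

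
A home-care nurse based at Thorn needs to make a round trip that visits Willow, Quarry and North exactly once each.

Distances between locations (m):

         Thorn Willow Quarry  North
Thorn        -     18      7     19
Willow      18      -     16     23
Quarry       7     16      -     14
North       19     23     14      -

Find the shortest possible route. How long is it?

With 3 stops there are 3!/2 = 3 distinct round trips (a route and its reverse cost the same).
Thorn→Willow→Quarry→North→Thorn: 18+16+14+19 = 67
Thorn→Willow→North→Quarry→Thorn: 18+23+14+7 = 62
Thorn→Quarry→Willow→North→Thorn: 7+16+23+19 = 65
The minimum is 62.
One optimal route: Thorn → Willow → North → Quarry → Thorn (or its reverse).

Minimum total distance: 62 m.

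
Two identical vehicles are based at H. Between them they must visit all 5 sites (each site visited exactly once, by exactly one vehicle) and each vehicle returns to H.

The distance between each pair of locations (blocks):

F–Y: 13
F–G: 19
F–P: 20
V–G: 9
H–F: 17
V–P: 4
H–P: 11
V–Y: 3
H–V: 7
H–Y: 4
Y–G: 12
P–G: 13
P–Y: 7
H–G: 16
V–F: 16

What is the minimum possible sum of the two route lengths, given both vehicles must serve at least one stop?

68 blocks — the smallest possible combined total.

Check every non-empty split of the stops between the two vehicles; for each half take its own optimal tour:
  {V} + {F, P, Y, G}: 14 + 60 = 74
  {F} + {V, P, Y, G}: 34 + 40 = 74
  {V, F} + {P, Y, G}: 40 + 40 = 80
  {P} + {V, F, Y, G}: 22 + 52 = 74
  {V, P} + {F, Y, G}: 22 + 52 = 74
  {F, P} + {V, Y, G}: 48 + 32 = 80
  … (15 splits in total)
  {Y} + {V, F, P, G}: 8 + 60 = 68  ← best
Best: vehicle 1 H → Y → H = 8; vehicle 2 H → V → P → G → F → H = 60; combined 68.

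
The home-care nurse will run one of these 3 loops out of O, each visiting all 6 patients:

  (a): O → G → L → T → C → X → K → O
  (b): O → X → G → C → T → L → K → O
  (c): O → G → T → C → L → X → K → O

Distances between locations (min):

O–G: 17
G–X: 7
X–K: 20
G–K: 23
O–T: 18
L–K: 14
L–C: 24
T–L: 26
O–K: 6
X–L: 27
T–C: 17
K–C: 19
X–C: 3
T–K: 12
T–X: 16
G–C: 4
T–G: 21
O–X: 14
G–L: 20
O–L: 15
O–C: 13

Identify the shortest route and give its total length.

(a): 17 + 20 + 26 + 17 + 3 + 20 + 6 = 109
(b): 14 + 7 + 4 + 17 + 26 + 14 + 6 = 88
(c): 17 + 21 + 17 + 24 + 27 + 20 + 6 = 132

Shortest is (b), total 88 min.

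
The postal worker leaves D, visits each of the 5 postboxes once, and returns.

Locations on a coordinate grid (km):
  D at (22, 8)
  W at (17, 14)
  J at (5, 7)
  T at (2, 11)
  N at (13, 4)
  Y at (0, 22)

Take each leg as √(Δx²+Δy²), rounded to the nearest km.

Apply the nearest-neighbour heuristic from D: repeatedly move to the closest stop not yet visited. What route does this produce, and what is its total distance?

At D the remaining stops are W 8, N 10, J 17, T 20, Y 26; go to W.
At W the remaining stops are N 11, J 14, T 15, Y 19; go to N.
At N the remaining stops are J 9, T 13, Y 22; go to J.
At J the remaining stops are T 5, Y 16; go to T.
At T the remaining stops are Y 11; go to Y.
Return Y→D: 26.
Total = 8 + 11 + 9 + 5 + 11 + 26 = 70.

70 km along D → W → N → J → T → Y → D.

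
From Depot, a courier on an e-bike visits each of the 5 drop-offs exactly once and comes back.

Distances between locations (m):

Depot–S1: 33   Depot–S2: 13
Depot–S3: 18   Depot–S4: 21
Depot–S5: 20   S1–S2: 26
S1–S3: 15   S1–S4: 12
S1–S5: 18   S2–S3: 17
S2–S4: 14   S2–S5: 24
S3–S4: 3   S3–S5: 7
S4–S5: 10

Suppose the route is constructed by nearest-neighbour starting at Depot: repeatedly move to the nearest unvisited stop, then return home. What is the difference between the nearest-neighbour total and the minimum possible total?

From Depot: S2=13, S3=18, S5=20, S4=21, S1=33 → choose S2 (13).
From S2: S4=14, S3=17, S5=24, S1=26 → choose S4 (14).
From S4: S3=3, S5=10, S1=12 → choose S3 (3).
From S3: S5=7, S1=15 → choose S5 (7).
From S5: S1=18 → choose S1 (18).
NN route Depot → S2 → S4 → S3 → S5 → S1 → Depot costs 88.
Optimal: Depot → S2 → S1 → S4 → S3 → S5 → Depot costs 81 (by enumerating all 60 distinct tours).
Excess = 88 − 81 = 7.

Excess over optimum: 7 m.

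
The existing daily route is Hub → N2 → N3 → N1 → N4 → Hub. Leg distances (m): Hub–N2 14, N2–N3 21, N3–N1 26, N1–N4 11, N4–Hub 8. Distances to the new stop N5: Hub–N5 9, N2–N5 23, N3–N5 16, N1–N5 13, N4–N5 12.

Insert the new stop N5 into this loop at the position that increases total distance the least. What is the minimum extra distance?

Insertion cost between consecutive stops i–j is d(i,N5) + d(N5,j) − d(i,j):
  between Hub and N2: 9 + 23 − 14 = 18
  between N2 and N3: 23 + 16 − 21 = 18
  between N3 and N1: 16 + 13 − 26 = 3
  between N1 and N4: 13 + 12 − 11 = 14
  between N4 and Hub: 12 + 9 − 8 = 13
Cheapest insertion is between N3 and N1, adding 3.
New total = 80 + 3 = 83.

Minimum extra distance: 3 m, inserting N5 between N3 and N1.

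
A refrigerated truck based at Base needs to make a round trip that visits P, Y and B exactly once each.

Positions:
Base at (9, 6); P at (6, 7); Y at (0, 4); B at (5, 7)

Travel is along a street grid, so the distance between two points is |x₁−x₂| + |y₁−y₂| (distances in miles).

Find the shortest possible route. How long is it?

24 miles — the shortest possible round trip.

With 3 stops there are 3!/2 = 3 distinct round trips (a route and its reverse cost the same).
Base → P → Y → B → Base: 4+9+8+5 = 26
Base → P → B → Y → Base: 4+1+8+11 = 24
Base → Y → P → B → Base: 11+9+1+5 = 26
The minimum is 24.
One optimal route: Base → P → B → Y → Base (or its reverse).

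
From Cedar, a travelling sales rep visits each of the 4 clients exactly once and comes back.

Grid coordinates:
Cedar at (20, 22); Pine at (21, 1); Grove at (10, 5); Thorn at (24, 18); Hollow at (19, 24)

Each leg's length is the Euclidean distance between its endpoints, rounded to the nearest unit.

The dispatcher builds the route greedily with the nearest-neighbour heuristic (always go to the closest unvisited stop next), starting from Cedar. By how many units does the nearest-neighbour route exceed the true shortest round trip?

Cedar: Hollow=2, Thorn=6, Grove=20, Pine=21 ⇒ Hollow
Hollow: Thorn=8, Grove=21, Pine=23 ⇒ Thorn
Thorn: Pine=17, Grove=19 ⇒ Pine
Pine: Grove=12 ⇒ Grove
NN route Cedar → Hollow → Thorn → Pine → Grove → Cedar costs 59.
Optimal: Cedar → Thorn → Pine → Grove → Hollow → Cedar costs 58 (by enumerating all 12 distinct tours).
Excess = 59 − 58 = 1.

The nearest-neighbour route is 1 longer than optimal.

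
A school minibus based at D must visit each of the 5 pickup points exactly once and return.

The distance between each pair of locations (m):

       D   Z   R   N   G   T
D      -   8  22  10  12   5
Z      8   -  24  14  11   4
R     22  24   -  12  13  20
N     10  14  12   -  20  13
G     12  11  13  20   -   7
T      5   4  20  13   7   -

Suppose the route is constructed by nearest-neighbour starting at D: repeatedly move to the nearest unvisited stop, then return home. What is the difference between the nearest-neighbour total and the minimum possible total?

The nearest-neighbour route is 1 m longer than optimal.

From D: T=5, Z=8, N=10, G=12, R=22 → choose T (5).
From T: Z=4, G=7, N=13, R=20 → choose Z (4).
From Z: G=11, N=14, R=24 → choose G (11).
From G: R=13, N=20 → choose R (13).
From R: N=12 → choose N (12).
NN route D → T → Z → G → R → N → D costs 55.
Optimal: D → Z → T → G → R → N → D costs 54 (by enumerating all 60 distinct tours).
Excess = 55 − 54 = 1.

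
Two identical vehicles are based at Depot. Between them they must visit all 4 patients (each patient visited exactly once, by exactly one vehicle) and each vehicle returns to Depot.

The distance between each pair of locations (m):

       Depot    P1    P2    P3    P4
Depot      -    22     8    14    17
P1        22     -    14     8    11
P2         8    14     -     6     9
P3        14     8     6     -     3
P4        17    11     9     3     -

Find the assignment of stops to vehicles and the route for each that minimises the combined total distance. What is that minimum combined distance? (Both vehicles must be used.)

There are 2^3 − 1 = 7 ways to divide the 4 stops into two non-empty groups. For each, the best each vehicle can do is its own shortest tour through its group:
  {P1} + {P2, P3, P4}: 44 + 34 = 78
  {P2} + {P1, P3, P4}: 16 + 50 = 66
  {P1, P2} + {P3, P4}: 44 + 34 = 78
  {P3} + {P1, P2, P4}: 28 + 50 = 78
  {P1, P3} + {P2, P4}: 44 + 34 = 78
  {P2, P3} + {P1, P4}: 28 + 50 = 78
  … (7 splits in total)
Best: vehicle 1 Depot → P2 → Depot = 16; vehicle 2 Depot → P1 → P3 → P4 → Depot = 50; combined 66.

Minimum combined distance: 66 m.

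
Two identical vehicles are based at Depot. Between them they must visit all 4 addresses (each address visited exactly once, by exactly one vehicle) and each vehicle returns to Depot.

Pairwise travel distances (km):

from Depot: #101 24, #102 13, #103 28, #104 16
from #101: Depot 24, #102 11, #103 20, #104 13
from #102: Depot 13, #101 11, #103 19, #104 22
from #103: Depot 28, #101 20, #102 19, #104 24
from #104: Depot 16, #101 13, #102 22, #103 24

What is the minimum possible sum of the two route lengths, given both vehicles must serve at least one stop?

103 km — the smallest possible combined total.

Try each way of splitting the stops between the two vehicles (each non-empty) and, for each split, find the best tour for each vehicle:
  {#101} + {#102, #103, #104}: 48 + 72 = 120
  {#102} + {#101, #103, #104}: 26 + 77 = 103
  {#101, #102} + {#103, #104}: 48 + 68 = 116
  {#103} + {#101, #102, #104}: 56 + 53 = 109
  {#101, #103} + {#102, #104}: 72 + 51 = 123
  {#102, #103} + {#101, #104}: 60 + 53 = 113
  … (7 splits in total)
Best: vehicle 1 Depot → #102 → Depot = 26; vehicle 2 Depot → #103 → #101 → #104 → Depot = 77; combined 103.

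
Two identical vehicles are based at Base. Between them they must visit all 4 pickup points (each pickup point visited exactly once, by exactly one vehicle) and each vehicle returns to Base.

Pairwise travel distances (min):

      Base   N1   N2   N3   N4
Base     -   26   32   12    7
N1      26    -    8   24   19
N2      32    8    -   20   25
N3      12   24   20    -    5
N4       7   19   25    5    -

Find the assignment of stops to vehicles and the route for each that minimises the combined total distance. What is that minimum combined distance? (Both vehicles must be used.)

Minimum combined distance: 80 min.

There are 2^3 − 1 = 7 ways to divide the 4 stops into two non-empty groups. For each, the best each vehicle can do is its own shortest tour through its group:
  {N1} + {N2, N3, N4}: 52 + 64 = 116
  {N2} + {N1, N3, N4}: 64 + 62 = 126
  {N1, N2} + {N3, N4}: 66 + 24 = 90
  {N3} + {N1, N2, N4}: 24 + 66 = 90
  {N1, N3} + {N2, N4}: 62 + 64 = 126
  {N2, N3} + {N1, N4}: 64 + 52 = 116
  … (7 splits in total)
  {N1, N2, N3} + {N4}: 66 + 14 = 80  ← best
Best: vehicle 1 Base → N1 → N2 → N3 → Base = 66; vehicle 2 Base → N4 → Base = 14; combined 80.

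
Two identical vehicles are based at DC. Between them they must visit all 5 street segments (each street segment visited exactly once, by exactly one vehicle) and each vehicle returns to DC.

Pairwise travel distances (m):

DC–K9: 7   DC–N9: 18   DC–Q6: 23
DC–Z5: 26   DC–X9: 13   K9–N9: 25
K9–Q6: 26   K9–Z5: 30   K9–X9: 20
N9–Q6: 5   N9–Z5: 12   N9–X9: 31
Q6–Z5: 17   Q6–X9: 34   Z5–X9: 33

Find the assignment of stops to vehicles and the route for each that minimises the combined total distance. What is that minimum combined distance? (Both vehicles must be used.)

Try each way of splitting the stops between the two vehicles (each non-empty) and, for each split, find the best tour for each vehicle:
  {K9} + {N9, Q6, Z5, X9}: 14 + 86 = 100
  {N9} + {K9, Q6, Z5, X9}: 36 + 96 = 132
  {K9, N9} + {Q6, Z5, X9}: 50 + 86 = 136
  {Q6} + {K9, N9, Z5, X9}: 46 + 90 = 136
  {K9, Q6} + {N9, Z5, X9}: 56 + 76 = 132
  {N9, Q6} + {K9, Z5, X9}: 46 + 83 = 129
  … (15 splits in total)
Best: vehicle 1 DC → K9 → DC = 14; vehicle 2 DC → N9 → Q6 → Z5 → X9 → DC = 86; combined 100.

Minimum combined distance: 100 m.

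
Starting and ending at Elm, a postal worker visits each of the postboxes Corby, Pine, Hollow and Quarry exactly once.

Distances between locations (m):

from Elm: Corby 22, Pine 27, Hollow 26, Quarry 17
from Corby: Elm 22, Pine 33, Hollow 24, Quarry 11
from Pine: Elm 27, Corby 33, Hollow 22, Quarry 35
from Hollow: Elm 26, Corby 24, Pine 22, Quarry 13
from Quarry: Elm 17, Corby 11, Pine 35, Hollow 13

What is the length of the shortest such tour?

Shortest round trip = 95 m.

There are 12 distinct closed tours to check (reversals are equivalent).
Elm→Corby→Pine→Hollow→Quarry→Elm: 22+33+22+13+17 = 107
Elm→Corby→Pine→Quarry→Hollow→Elm: 22+33+35+13+26 = 129
Elm→Corby→Hollow→Pine→Quarry→Elm: 22+24+22+35+17 = 120
Elm→Corby→Hollow→Quarry→Pine→Elm: 22+24+13+35+27 = 121
Elm→Corby→Quarry→Pine→Hollow→Elm: 22+11+35+22+26 = 116
Elm→Corby→Quarry→Hollow→Pine→Elm: 22+11+13+22+27 = 95
Elm→Pine→Corby→Hollow→Quarry→Elm: 27+33+24+13+17 = 114
Elm→Pine→Corby→Quarry→Hollow→Elm: 27+33+11+13+26 = 110
Elm→Pine→Hollow→Corby→Quarry→Elm: 27+22+24+11+17 = 101
Elm→Pine→Quarry→Corby→Hollow→Elm: 27+35+11+24+26 = 123
Elm→Hollow→Corby→Pine→Quarry→Elm: 26+24+33+35+17 = 135
Elm→Hollow→Pine→Corby→Quarry→Elm: 26+22+33+11+17 = 109
The minimum is 95.
One optimal route: Elm → Corby → Quarry → Hollow → Pine → Elm (or its reverse).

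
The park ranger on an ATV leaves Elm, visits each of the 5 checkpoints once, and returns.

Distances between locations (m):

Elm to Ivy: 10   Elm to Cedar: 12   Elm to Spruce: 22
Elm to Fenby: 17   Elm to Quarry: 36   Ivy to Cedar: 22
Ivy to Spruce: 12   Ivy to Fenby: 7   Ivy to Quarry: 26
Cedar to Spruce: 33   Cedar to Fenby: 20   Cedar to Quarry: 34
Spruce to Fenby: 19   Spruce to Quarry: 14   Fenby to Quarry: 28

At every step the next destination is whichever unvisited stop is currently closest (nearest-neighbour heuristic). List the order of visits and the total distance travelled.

From Elm: distances to unvisited — Ivy=10, Cedar=12, Fenby=17, Spruce=22, Quarry=36. Nearest is Ivy (10).
From Ivy: distances to unvisited — Fenby=7, Spruce=12, Cedar=22, Quarry=26. Nearest is Fenby (7).
From Fenby: distances to unvisited — Spruce=19, Cedar=20, Quarry=28. Nearest is Spruce (19).
From Spruce: distances to unvisited — Quarry=14, Cedar=33. Nearest is Quarry (14).
From Quarry: distances to unvisited — Cedar=34. Nearest is Cedar (34).
Return Cedar→Elm: 12.
Total = 10 + 7 + 19 + 14 + 34 + 12 = 96.

Nearest-neighbour total = 96 m; route Elm → Ivy → Fenby → Spruce → Quarry → Cedar → Elm.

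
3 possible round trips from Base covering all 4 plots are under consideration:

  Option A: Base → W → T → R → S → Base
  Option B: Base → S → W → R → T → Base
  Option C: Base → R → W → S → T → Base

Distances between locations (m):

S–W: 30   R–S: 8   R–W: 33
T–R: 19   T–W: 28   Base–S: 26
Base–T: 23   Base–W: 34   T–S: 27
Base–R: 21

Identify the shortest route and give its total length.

115 m — Option A is the shortest.

Option A: 34 + 28 + 19 + 8 + 26 = 115
Option B: 26 + 30 + 33 + 19 + 23 = 131
Option C: 21 + 33 + 30 + 27 + 23 = 134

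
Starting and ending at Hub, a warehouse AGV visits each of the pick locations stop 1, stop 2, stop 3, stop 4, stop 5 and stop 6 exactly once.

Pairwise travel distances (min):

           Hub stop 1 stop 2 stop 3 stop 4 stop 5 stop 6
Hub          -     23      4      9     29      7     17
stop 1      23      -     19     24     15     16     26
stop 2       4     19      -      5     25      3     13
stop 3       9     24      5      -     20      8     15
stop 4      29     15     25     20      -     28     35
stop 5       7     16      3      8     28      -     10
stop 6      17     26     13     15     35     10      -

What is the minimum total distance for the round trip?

Hub - stop 1 - stop 2 - stop 3 - stop 4 - stop 5 - stop 6 - Hub: 23+19+5+20+28+10+17 = 122
Hub - stop 1 - stop 2 - stop 3 - stop 4 - stop 6 - stop 5 - Hub: 23+19+5+20+35+10+7 = 119
Hub - stop 1 - stop 2 - stop 3 - stop 5 - stop 4 - stop 6 - Hub: 23+19+5+8+28+35+17 = 135
Hub - stop 1 - stop 2 - stop 3 - stop 5 - stop 6 - stop 4 - Hub: 23+19+5+8+10+35+29 = 129
Hub - stop 1 - stop 2 - stop 3 - stop 6 - stop 4 - stop 5 - Hub: 23+19+5+15+35+28+7 = 132
Hub - stop 1 - stop 2 - stop 3 - stop 6 - stop 5 - stop 4 - Hub: 23+19+5+15+10+28+29 = 129
Hub - stop 1 - stop 2 - stop 4 - stop 3 - stop 5 - stop 6 - Hub: 23+19+25+20+8+10+17 = 122
Hub - stop 1 - stop 2 - stop 4 - stop 3 - stop 6 - stop 5 - Hub: 23+19+25+20+15+10+7 = 119
… (352 more)
Hub - stop 2 - stop 3 - stop 4 - stop 1 - stop 5 - stop 6 - Hub: 4+5+20+15+16+10+17 = 87  ← best
The minimum is 87.
One optimal route: Hub → stop 2 → stop 3 → stop 4 → stop 1 → stop 5 → stop 6 → Hub (or its reverse).

Shortest round trip = 87 min.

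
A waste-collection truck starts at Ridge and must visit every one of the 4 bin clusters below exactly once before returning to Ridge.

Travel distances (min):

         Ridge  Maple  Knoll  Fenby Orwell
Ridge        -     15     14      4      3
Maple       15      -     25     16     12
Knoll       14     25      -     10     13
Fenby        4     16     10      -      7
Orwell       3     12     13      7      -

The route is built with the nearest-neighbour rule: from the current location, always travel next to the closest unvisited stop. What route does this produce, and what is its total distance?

Nearest-neighbour total = 60 min; route Ridge → Orwell → Fenby → Knoll → Maple → Ridge.

From Ridge: distances to unvisited — Orwell=3, Fenby=4, Knoll=14, Maple=15. Nearest is Orwell (3).
From Orwell: distances to unvisited — Fenby=7, Maple=12, Knoll=13. Nearest is Fenby (7).
From Fenby: distances to unvisited — Knoll=10, Maple=16. Nearest is Knoll (10).
From Knoll: distances to unvisited — Maple=25. Nearest is Maple (25).
Return Maple→Ridge: 15.
Total = 3 + 7 + 10 + 25 + 15 = 60.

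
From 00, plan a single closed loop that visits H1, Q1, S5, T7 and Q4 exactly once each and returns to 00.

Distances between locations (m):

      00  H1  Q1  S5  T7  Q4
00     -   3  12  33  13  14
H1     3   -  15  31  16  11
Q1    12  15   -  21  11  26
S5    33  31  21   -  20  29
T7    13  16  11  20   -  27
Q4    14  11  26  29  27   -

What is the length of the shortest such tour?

00→H1→Q1→S5→T7→Q4→00: 3+15+21+20+27+14 = 100
00→H1→Q1→S5→Q4→T7→00: 3+15+21+29+27+13 = 108
00→H1→Q1→T7→S5→Q4→00: 3+15+11+20+29+14 = 92
00→H1→Q1→T7→Q4→S5→00: 3+15+11+27+29+33 = 118
00→H1→Q1→Q4→S5→T7→00: 3+15+26+29+20+13 = 106
00→H1→Q1→Q4→T7→S5→00: 3+15+26+27+20+33 = 124
00→H1→S5→Q1→T7→Q4→00: 3+31+21+11+27+14 = 107
00→H1→S5→Q1→Q4→T7→00: 3+31+21+26+27+13 = 121
00→H1→S5→T7→Q1→Q4→00: 3+31+20+11+26+14 = 105
00→H1→S5→T7→Q4→Q1→00: 3+31+20+27+26+12 = 119
00→H1→S5→Q4→Q1→T7→00: 3+31+29+26+11+13 = 113
00→H1→S5→Q4→T7→Q1→00: 3+31+29+27+11+12 = 113
00→H1→T7→Q1→S5→Q4→00: 3+16+11+21+29+14 = 94
00→H1→T7→Q1→Q4→S5→00: 3+16+11+26+29+33 = 118
… (46 more)
00→H1→Q4→S5→T7→Q1→00: 3+11+29+20+11+12 = 86  ← best
The minimum is 86.
One optimal route: 00 → H1 → Q4 → S5 → T7 → Q1 → 00 (or its reverse).

86 m — the shortest possible round trip.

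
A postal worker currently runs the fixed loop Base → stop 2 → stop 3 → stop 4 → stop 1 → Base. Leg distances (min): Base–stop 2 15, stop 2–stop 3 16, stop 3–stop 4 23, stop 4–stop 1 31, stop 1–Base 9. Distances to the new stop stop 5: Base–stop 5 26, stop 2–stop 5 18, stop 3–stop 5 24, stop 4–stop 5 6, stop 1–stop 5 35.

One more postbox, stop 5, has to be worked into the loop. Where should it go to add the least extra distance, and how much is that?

Minimum extra distance: 7 min, inserting stop 5 between stop 3 and stop 4.

Insertion cost between consecutive stops i–j is d(i,stop 5) + d(stop 5,j) − d(i,j):
  between Base and stop 2: 26 + 18 − 15 = 29
  between stop 2 and stop 3: 18 + 24 − 16 = 26
  between stop 3 and stop 4: 24 + 6 − 23 = 7
  between stop 4 and stop 1: 6 + 35 − 31 = 10
  between stop 1 and Base: 35 + 26 − 9 = 52
Cheapest insertion is between stop 3 and stop 4, adding 7.
New total = 94 + 7 = 101.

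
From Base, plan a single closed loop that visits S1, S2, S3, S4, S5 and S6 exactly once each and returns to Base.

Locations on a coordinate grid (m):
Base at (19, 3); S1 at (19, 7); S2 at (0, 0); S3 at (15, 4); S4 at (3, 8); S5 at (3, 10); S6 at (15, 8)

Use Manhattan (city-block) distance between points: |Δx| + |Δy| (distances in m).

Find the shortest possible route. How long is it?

With 6 stops there are 6!/2 = 360 distinct round trips (a route and its reverse cost the same).
Base→S1→S2→S3→S4→S5→S6→Base: 4+26+19+16+2+14+9 = 90
Base→S1→S2→S3→S4→S6→S5→Base: 4+26+19+16+12+14+23 = 114
Base→S1→S2→S3→S5→S4→S6→Base: 4+26+19+18+2+12+9 = 90
Base→S1→S2→S3→S5→S6→S4→Base: 4+26+19+18+14+12+21 = 114
Base→S1→S2→S3→S6→S4→S5→Base: 4+26+19+4+12+2+23 = 90
Base→S1→S2→S3→S6→S5→S4→Base: 4+26+19+4+14+2+21 = 90
Base→S1→S2→S4→S3→S5→S6→Base: 4+26+11+16+18+14+9 = 98
Base→S1→S2→S4→S3→S6→S5→Base: 4+26+11+16+4+14+23 = 98
… (352 more)
Base→S1→S6→S4→S5→S2→S3→Base: 4+5+12+2+13+19+5 = 60  ← best
The minimum is 60.
One optimal route: Base → S1 → S6 → S4 → S5 → S2 → S3 → Base (or its reverse).

Minimum total distance: 60 m.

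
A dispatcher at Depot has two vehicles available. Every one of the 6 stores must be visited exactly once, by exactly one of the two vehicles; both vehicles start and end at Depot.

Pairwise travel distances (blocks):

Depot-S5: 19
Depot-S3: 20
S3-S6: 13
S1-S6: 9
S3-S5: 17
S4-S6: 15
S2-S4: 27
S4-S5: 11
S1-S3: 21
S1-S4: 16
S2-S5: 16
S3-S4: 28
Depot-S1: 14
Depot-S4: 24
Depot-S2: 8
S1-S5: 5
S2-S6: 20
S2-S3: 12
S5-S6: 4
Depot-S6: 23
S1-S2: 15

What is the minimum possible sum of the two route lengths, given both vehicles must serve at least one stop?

Try each way of splitting the stops between the two vehicles (each non-empty) and, for each split, find the best tour for each vehicle:
  {S1} + {S2, S3, S4, S5, S6}: 28 + 72 = 100
  {S2} + {S1, S3, S4, S5, S6}: 16 + 78 = 94
  {S1, S2} + {S3, S4, S5, S6}: 37 + 72 = 109
  {S3} + {S1, S2, S4, S5, S6}: 40 + 71 = 111
  {S1, S3} + {S2, S4, S5, S6}: 55 + 67 = 122
  {S2, S3} + {S1, S4, S5, S6}: 40 + 62 = 102
  … (31 splits in total)
Best: vehicle 1 Depot → S2 → Depot = 16; vehicle 2 Depot → S1 → S4 → S5 → S6 → S3 → Depot = 78; combined 94.

Minimum combined distance: 94 blocks.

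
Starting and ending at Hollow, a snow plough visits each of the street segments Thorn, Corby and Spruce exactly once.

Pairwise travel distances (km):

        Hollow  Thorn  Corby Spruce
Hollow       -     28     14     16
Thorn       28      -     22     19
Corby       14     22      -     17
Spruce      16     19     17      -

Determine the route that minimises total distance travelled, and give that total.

With 3 stops there are 3!/2 = 3 distinct round trips (a route and its reverse cost the same).
Hollow → Thorn → Corby → Spruce → Hollow: 28+22+17+16 = 83
Hollow → Thorn → Spruce → Corby → Hollow: 28+19+17+14 = 78
Hollow → Corby → Thorn → Spruce → Hollow: 14+22+19+16 = 71
The minimum is 71.
One optimal route: Hollow → Corby → Thorn → Spruce → Hollow (or its reverse).

71 km — the shortest possible round trip.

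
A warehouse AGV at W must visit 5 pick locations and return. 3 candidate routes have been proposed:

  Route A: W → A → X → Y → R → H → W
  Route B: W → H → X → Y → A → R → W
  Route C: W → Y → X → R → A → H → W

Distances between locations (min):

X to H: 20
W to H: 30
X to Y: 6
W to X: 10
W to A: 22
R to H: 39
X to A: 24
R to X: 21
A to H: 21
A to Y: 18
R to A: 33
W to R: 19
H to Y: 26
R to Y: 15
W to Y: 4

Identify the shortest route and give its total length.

115 min — Route C is the shortest.

Route A: 22 + 24 + 6 + 15 + 39 + 30 = 136
Route B: 30 + 20 + 6 + 18 + 33 + 19 = 126
Route C: 4 + 6 + 21 + 33 + 21 + 30 = 115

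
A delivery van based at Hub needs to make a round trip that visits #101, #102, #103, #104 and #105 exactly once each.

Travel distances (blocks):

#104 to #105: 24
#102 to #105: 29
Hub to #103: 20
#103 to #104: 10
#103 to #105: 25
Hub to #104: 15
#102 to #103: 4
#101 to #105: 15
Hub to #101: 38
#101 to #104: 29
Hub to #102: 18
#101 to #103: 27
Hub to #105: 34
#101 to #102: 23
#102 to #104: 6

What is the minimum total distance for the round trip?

Hub - #101 - #102 - #103 - #104 - #105 - Hub: 38+23+4+10+24+34 = 133
Hub - #101 - #102 - #103 - #105 - #104 - Hub: 38+23+4+25+24+15 = 129
Hub - #101 - #102 - #104 - #103 - #105 - Hub: 38+23+6+10+25+34 = 136
Hub - #101 - #102 - #104 - #105 - #103 - Hub: 38+23+6+24+25+20 = 136
Hub - #101 - #102 - #105 - #103 - #104 - Hub: 38+23+29+25+10+15 = 140
Hub - #101 - #102 - #105 - #104 - #103 - Hub: 38+23+29+24+10+20 = 144
Hub - #101 - #103 - #102 - #104 - #105 - Hub: 38+27+4+6+24+34 = 133
Hub - #101 - #103 - #102 - #105 - #104 - Hub: 38+27+4+29+24+15 = 137
Hub - #101 - #103 - #104 - #102 - #105 - Hub: 38+27+10+6+29+34 = 144
Hub - #101 - #103 - #104 - #105 - #102 - Hub: 38+27+10+24+29+18 = 146
Hub - #101 - #103 - #105 - #102 - #104 - Hub: 38+27+25+29+6+15 = 140
Hub - #101 - #103 - #105 - #104 - #102 - Hub: 38+27+25+24+6+18 = 138
Hub - #101 - #104 - #102 - #103 - #105 - Hub: 38+29+6+4+25+34 = 136
Hub - #101 - #104 - #102 - #105 - #103 - Hub: 38+29+6+29+25+20 = 147
… (46 more)
Hub - #103 - #102 - #101 - #105 - #104 - Hub: 20+4+23+15+24+15 = 101  ← best
The minimum is 101.
One optimal route: Hub → #103 → #102 → #101 → #105 → #104 → Hub (or its reverse).

101 blocks — the shortest possible round trip.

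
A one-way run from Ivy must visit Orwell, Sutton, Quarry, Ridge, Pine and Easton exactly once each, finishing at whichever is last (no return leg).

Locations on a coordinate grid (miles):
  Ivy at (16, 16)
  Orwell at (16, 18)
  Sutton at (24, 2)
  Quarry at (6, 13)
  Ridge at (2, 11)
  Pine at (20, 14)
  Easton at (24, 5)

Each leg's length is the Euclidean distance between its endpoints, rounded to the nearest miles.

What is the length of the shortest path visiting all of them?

46 miles — the minimum one-way total.

There are 6! = 720 possible orderings.
Ivy→Orwell→Sutton→Quarry→Ridge→Pine→Easton: 2+18+21+4+18+10 = 73
Ivy→Orwell→Sutton→Quarry→Ridge→Easton→Pine: 2+18+21+4+23+10 = 78
Ivy→Orwell→Sutton→Quarry→Pine→Ridge→Easton: 2+18+21+14+18+23 = 96
Ivy→Orwell→Sutton→Quarry→Pine→Easton→Ridge: 2+18+21+14+10+23 = 88
Ivy→Orwell→Sutton→Quarry→Easton→Ridge→Pine: 2+18+21+20+23+18 = 102
Ivy→Orwell→Sutton→Quarry→Easton→Pine→Ridge: 2+18+21+20+10+18 = 89
Ivy→Orwell→Sutton→Ridge→Quarry→Pine→Easton: 2+18+24+4+14+10 = 72
Ivy→Orwell→Sutton→Ridge→Quarry→Easton→Pine: 2+18+24+4+20+10 = 78
… (712 more)
Ivy→Orwell→Pine→Easton→Sutton→Quarry→Ridge: 2+6+10+3+21+4 = 46  ← best
The minimum is 46.
One shortest path: Ivy → Orwell → Pine → Easton → Sutton → Quarry → Ridge.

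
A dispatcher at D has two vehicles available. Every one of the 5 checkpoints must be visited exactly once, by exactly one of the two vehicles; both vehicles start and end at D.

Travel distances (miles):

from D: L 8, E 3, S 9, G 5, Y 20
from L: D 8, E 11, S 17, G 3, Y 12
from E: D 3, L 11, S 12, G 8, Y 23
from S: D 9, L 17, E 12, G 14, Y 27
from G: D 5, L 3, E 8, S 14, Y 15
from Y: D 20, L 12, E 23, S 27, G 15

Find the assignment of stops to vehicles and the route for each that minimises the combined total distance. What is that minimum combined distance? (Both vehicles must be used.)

62 miles — the smallest possible combined total.

Try each way of splitting the stops between the two vehicles (each non-empty) and, for each split, find the best tour for each vehicle:
  {L} + {E, S, G, Y}: 16 + 62 = 78
  {E} + {L, S, G, Y}: 6 + 56 = 62
  {L, E} + {S, G, Y}: 22 + 56 = 78
  {S} + {L, E, G, Y}: 18 + 46 = 64
  {L, S} + {E, G, Y}: 34 + 46 = 80
  {E, S} + {L, G, Y}: 24 + 40 = 64
  … (15 splits in total)
Best: vehicle 1 D → E → D = 6; vehicle 2 D → S → Y → L → G → D = 56; combined 62.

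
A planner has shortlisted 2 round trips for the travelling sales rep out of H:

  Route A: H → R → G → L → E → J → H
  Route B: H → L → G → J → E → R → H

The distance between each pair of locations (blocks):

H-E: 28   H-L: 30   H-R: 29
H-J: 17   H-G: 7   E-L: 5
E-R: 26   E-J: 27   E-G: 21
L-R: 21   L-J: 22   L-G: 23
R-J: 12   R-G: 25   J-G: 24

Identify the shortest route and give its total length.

Route A: 29 + 25 + 23 + 5 + 27 + 17 = 126
Route B: 30 + 23 + 24 + 27 + 26 + 29 = 159

Shortest is Route A, total 126 blocks.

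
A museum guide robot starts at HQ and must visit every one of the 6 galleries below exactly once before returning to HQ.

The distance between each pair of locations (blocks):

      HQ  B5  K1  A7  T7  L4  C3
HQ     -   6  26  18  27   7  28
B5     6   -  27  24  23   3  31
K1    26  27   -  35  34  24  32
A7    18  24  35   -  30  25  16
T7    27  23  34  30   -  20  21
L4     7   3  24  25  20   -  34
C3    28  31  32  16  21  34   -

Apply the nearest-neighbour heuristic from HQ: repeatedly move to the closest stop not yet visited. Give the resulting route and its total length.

127 blocks along HQ → B5 → L4 → T7 → C3 → A7 → K1 → HQ.

From HQ: distances to unvisited — B5=6, L4=7, A7=18, K1=26, T7=27, C3=28. Nearest is B5 (6).
From B5: distances to unvisited — L4=3, T7=23, A7=24, K1=27, C3=31. Nearest is L4 (3).
From L4: distances to unvisited — T7=20, K1=24, A7=25, C3=34. Nearest is T7 (20).
From T7: distances to unvisited — C3=21, A7=30, K1=34. Nearest is C3 (21).
From C3: distances to unvisited — A7=16, K1=32. Nearest is A7 (16).
From A7: distances to unvisited — K1=35. Nearest is K1 (35).
Return K1→HQ: 26.
Total = 6 + 3 + 20 + 21 + 16 + 35 + 26 = 127.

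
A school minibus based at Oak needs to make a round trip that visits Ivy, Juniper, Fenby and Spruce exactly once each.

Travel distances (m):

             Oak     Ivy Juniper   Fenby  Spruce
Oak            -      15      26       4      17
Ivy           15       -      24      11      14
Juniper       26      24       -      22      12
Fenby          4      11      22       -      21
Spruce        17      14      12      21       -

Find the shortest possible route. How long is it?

Oak → Ivy → Juniper → Fenby → Spruce → Oak: 15+24+22+21+17 = 99
Oak → Ivy → Juniper → Spruce → Fenby → Oak: 15+24+12+21+4 = 76
Oak → Ivy → Fenby → Juniper → Spruce → Oak: 15+11+22+12+17 = 77
Oak → Ivy → Fenby → Spruce → Juniper → Oak: 15+11+21+12+26 = 85
Oak → Ivy → Spruce → Juniper → Fenby → Oak: 15+14+12+22+4 = 67
Oak → Ivy → Spruce → Fenby → Juniper → Oak: 15+14+21+22+26 = 98
Oak → Juniper → Ivy → Fenby → Spruce → Oak: 26+24+11+21+17 = 99
Oak → Juniper → Ivy → Spruce → Fenby → Oak: 26+24+14+21+4 = 89
Oak → Juniper → Fenby → Ivy → Spruce → Oak: 26+22+11+14+17 = 90
Oak → Juniper → Spruce → Ivy → Fenby → Oak: 26+12+14+11+4 = 67
Oak → Fenby → Ivy → Juniper → Spruce → Oak: 4+11+24+12+17 = 68
Oak → Fenby → Juniper → Ivy → Spruce → Oak: 4+22+24+14+17 = 81
The minimum is 67.
One optimal route: Oak → Ivy → Spruce → Juniper → Fenby → Oak (or its reverse).

67 m — the shortest possible round trip.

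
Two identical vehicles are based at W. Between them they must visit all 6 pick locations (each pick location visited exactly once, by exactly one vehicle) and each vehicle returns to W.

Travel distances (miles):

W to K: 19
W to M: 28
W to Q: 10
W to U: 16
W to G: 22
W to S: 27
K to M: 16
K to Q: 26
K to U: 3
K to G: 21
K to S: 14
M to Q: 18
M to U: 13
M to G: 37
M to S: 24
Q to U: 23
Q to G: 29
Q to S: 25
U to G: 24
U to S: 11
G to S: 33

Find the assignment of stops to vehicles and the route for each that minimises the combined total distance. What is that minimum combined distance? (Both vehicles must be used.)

Minimum combined distance: 129 miles.

There are 2^5 − 1 = 31 ways to divide the 6 stops into two non-empty groups. For each, the best each vehicle can do is its own shortest tour through its group:
  {K} + {M, Q, U, G, S}: 38 + 107 = 145
  {M} + {K, Q, U, G, S}: 56 + 92 = 148
  {K, M} + {Q, U, G, S}: 63 + 92 = 155
  {Q} + {K, M, U, G, S}: 20 + 109 = 129
  {K, Q} + {M, U, G, S}: 55 + 107 = 162
  {M, Q} + {K, U, G, S}: 56 + 84 = 140
  … (31 splits in total)
Best: vehicle 1 W → Q → W = 20; vehicle 2 W → M → U → S → K → G → W = 109; combined 129.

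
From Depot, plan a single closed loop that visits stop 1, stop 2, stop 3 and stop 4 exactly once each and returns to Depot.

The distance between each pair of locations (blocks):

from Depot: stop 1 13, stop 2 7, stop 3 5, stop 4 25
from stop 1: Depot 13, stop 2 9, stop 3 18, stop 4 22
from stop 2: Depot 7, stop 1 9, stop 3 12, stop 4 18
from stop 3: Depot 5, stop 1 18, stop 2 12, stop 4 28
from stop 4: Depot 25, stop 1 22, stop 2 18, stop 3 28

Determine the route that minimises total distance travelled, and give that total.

Minimum total distance: 70 blocks.

There are 12 distinct closed tours to check (reversals are equivalent).
Depot-stop 1-stop 2-stop 3-stop 4-Depot: 13+9+12+28+25 = 87
Depot-stop 1-stop 2-stop 4-stop 3-Depot: 13+9+18+28+5 = 73
Depot-stop 1-stop 3-stop 2-stop 4-Depot: 13+18+12+18+25 = 86
Depot-stop 1-stop 3-stop 4-stop 2-Depot: 13+18+28+18+7 = 84
Depot-stop 1-stop 4-stop 2-stop 3-Depot: 13+22+18+12+5 = 70
Depot-stop 1-stop 4-stop 3-stop 2-Depot: 13+22+28+12+7 = 82
Depot-stop 2-stop 1-stop 3-stop 4-Depot: 7+9+18+28+25 = 87
Depot-stop 2-stop 1-stop 4-stop 3-Depot: 7+9+22+28+5 = 71
Depot-stop 2-stop 3-stop 1-stop 4-Depot: 7+12+18+22+25 = 84
Depot-stop 2-stop 4-stop 1-stop 3-Depot: 7+18+22+18+5 = 70
Depot-stop 3-stop 1-stop 2-stop 4-Depot: 5+18+9+18+25 = 75
Depot-stop 3-stop 2-stop 1-stop 4-Depot: 5+12+9+22+25 = 73
The minimum is 70.
One optimal route: Depot → stop 1 → stop 4 → stop 2 → stop 3 → Depot (or its reverse).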